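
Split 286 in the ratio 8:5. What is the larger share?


Total parts = 8 + 5 = 13
Value per part = 286 / 13 = 22
First share = 8 * 22 = 176
Second share = 5 * 22 = 110
Larger share = 176

176


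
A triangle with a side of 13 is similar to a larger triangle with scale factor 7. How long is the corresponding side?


Similar triangles have proportional sides
Scale factor = 7
Smaller side = 13
Corresponding larger side = 13 * 7
= 91

91


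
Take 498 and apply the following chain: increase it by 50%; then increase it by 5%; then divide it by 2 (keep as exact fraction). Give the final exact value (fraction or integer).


Start with 498.
Step 1: Increase by 50%: 498 * 150/100 = 747
Step 2: Increase by 5%: 747 * 105/100 = 15687/20
Step 3: Divide by 2: 15687/20 / 2 = 15687/40
Final result = 15687/40

15687/40


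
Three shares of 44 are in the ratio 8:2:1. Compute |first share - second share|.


Total parts = 8 + 2 + 1 = 11
Value per part = 44 / 11 = 4
Shares: 8*4=32, 2*4=8, 1*4=4
First share = 32, second share = 8
Difference = |32 - 8| = 24

24


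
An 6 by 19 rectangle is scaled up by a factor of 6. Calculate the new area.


Original dimensions: 6 x 19
Enlargement factor = 6
New width = 6 * 6 = 36
New height = 19 * 6 = 114
New area = 36 * 114 = 4104

4104


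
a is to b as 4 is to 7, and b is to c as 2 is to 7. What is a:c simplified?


Given a:b = 4:7 and b:c = 2:7
Make b consistent. Multiply first ratio by 2: a:b = 8:14
Multiply second ratio by 7: b:c = 14:49
Now b = 14 in both, so a:b:c = 8:14:49
Therefore a:c = 8:49
Simplify by GCD: a:c = 8:49

8:49


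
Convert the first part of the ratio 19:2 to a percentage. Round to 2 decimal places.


Total parts = 19 + 2 = 21
First part fraction = 19/21
Percentage = (19/21) * 100
= 0.904762 * 100
= 90.48%

90.48


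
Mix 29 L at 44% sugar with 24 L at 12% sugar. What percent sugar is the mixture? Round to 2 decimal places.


Solute in mixture 1 = 44% of 29 L = 29*44/100 = 319/25 L
Solute in mixture 2 = 12% of 24 L = 24*12/100 = 72/25 L
Total solute = 319/25 + 72/25 = 391/25 L
Total volume = 29 + 24 = 53 L
Final concentration = 391/25/53 * 100 = 29.51%

29.51


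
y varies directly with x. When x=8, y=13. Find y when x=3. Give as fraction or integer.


Direct proportion: y = kx
Find k: k = 13/8 = 13/8
Compute y at x=3: y = 13/8 * 3
y = 39/8

39/8


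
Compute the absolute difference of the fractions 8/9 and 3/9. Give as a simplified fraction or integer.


Simplify: 8/9 = 8/9 and 3/9 = 1/3
Find common denominator: LCD = 9
Convert: 8/9 and 3/9
Difference = |8 - 3|/9 = 5/9
Simplified = 5/9

5/9


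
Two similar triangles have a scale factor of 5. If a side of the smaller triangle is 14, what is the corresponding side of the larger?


Similar triangles have proportional sides
Scale factor = 5
Smaller side = 14
Corresponding larger side = 14 * 5
= 70

70


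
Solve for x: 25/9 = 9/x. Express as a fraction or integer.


Setting up: 25/9 = 9/x
Cross multiply: 25 * x = 9 * 9
25x = 81
x = 81/25
x = 81/25

81/25


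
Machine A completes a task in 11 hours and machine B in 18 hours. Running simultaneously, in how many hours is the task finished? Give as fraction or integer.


Rate of A = 1/11 job per hour
Rate of B = 1/18 job per hour
Combined rate = 1/11 + 1/18
Find common denominator: (18 + 11)/(11*18) = 29/198
Combined rate = 29/198 job per hour
Time together = 1 / (29/198) = 198/29 hours

198/29


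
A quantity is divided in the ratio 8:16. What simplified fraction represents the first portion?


Total parts = 8 + 16 = 24
First part fraction = 8/24
Simplify: 8/24 = 1/3

1/3


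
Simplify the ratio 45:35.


Find GCD(45, 35)
GCD = 5
Divide both by 5: 45/5 = 9, 35/5 = 7
Simplified ratio = 9:7

9:7


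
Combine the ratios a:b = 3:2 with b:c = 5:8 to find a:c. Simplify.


Given a:b = 3:2 and b:c = 5:8
Make b consistent. Multiply first ratio by 5: a:b = 15:10
Multiply second ratio by 2: b:c = 10:16
Now b = 10 in both, so a:b:c = 15:10:16
Therefore a:c = 15:16
Simplify by GCD: a:c = 15:16

15:16


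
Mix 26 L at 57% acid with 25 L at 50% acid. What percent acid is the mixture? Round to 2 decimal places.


Solute in mixture 1 = 57% of 26 L = 26*57/100 = 741/50 L
Solute in mixture 2 = 50% of 25 L = 25*50/100 = 25/2 L
Total solute = 741/50 + 25/2 = 683/25 L
Total volume = 26 + 25 = 51 L
Final concentration = 683/25/51 * 100 = 53.57%

53.57


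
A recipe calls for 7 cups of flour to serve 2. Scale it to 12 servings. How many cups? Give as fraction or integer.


Original: 7 cups for 2 servings
Target servings = 12
Scaling factor = 12/2
New amount = 7 * 12/2
= 84/2
= 42 cups

42


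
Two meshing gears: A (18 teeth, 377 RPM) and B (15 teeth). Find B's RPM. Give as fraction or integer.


Gear ratio: teeth_A * RPM_A = teeth_B * RPM_B
18 * 377 = 15 * RPM_B
6786 = 15 * RPM_B
RPM_B = 6786 / 15
RPM_B = 2262/5

2262/5


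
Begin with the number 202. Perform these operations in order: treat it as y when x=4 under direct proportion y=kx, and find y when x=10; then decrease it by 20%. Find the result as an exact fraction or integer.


Start with 202.
Step 1: Direct prop: k = (202)/4; new y = k*10 = 202*10/4 = 505
Step 2: Decrease by 20%: 505 * 80/100 = 404
Final result = 404

404


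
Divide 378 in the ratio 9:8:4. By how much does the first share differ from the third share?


Total parts = 9 + 8 + 4 = 21
Value per part = 378 / 21 = 18
Shares: 9*18=162, 8*18=144, 4*18=72
First share = 162, third share = 72
Difference = |162 - 72| = 90

90


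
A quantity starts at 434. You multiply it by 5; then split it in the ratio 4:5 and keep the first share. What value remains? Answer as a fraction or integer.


Start with 434.
Step 1: Multiply by 5: 434 * 5 = 2170
Step 2: Split 4:5, first share = 2170 * 4/9 = 8680/9
Final result = 8680/9

8680/9


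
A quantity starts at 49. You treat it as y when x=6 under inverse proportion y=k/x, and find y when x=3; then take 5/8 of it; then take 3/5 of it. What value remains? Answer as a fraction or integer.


Start with 49.
Step 1: Inverse prop: k = (49)*6; new y = k/3 = 49*6/3 = 98
Step 2: Take 5/8: 98 * 5/8 = 245/4
Step 3: Take 3/5: 245/4 * 3/5 = 147/4
Final result = 147/4

147/4


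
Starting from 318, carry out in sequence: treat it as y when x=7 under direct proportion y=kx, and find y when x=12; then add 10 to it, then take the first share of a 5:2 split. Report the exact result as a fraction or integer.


Start with 318.
Step 1: Direct prop: k = (318)/7; new y = k*12 = 318*12/7 = 3816/7
Step 2: Add 10: 3816/7+10=3886/7; split 5:2 first = 3886/7*5/7 = 19430/49
Final result = 19430/49

19430/49


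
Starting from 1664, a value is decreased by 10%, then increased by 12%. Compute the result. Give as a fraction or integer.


Start: 1664
Step 1: decrease by 10% => multiply by 90/100
  1664 * 90/100 = 7488/5
Step 2: increase by 12% => multiply by 112/100
  7488/5 * 112/100 = 209664/125
Final value = 209664/125

209664/125


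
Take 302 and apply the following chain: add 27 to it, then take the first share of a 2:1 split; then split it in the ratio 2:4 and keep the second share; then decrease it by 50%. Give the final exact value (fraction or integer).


Start with 302.
Step 1: Add 27: 302+27=329; split 2:1 first = 329*2/3 = 658/3
Step 2: Split 2:4, second share = 658/3 * 4/6 = 1316/9
Step 3: Decrease by 50%: 1316/9 * 50/100 = 658/9
Final result = 658/9

658/9


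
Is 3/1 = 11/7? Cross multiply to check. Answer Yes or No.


Cross multiply to check 3/1 = 11/7
Left cross product: 3 * 7 = 21
Right cross product: 1 * 11 = 11
21 != 11
Not equal, so proportions differ => No

No


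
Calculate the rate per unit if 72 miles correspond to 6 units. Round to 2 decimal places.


Total miles = 72
Number of units = 6
Unit rate = 72 / 6
= 12 miles per unit

12


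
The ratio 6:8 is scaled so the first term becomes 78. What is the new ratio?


Original ratio: 6:8
First term target: 78
Scale factor = 78 / 6 = 13
Multiply second term: 8 * 13 = 104
Equivalent ratio = 78:104

78:104


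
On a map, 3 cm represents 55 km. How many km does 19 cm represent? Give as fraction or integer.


Map scale: 3 cm = 55 km
Measured distance on map = 19 cm
Set up proportion: 19 * 55 / 3
= 1045 / 3
= 1045/3 km

1045/3


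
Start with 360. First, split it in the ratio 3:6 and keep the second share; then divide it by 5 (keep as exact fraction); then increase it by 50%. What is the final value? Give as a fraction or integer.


Start with 360.
Step 1: Split 3:6, second share = 360 * 6/9 = 240
Step 2: Divide by 5: 240 / 5 = 48
Step 3: Increase by 50%: 48 * 150/100 = 72
Final result = 72

72


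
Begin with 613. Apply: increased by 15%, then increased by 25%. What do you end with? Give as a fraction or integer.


Start: 613
Step 1: increase by 15% => multiply by 115/100
  613 * 115/100 = 14099/20
Step 2: increase by 25% => multiply by 125/100
  14099/20 * 125/100 = 14099/16
Final value = 14099/16

14099/16


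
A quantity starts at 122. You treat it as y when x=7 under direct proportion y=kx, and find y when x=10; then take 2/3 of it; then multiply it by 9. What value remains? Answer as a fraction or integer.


Start with 122.
Step 1: Direct prop: k = (122)/7; new y = k*10 = 122*10/7 = 1220/7
Step 2: Take 2/3: 1220/7 * 2/3 = 2440/21
Step 3: Multiply by 9: 2440/21 * 9 = 7320/7
Final result = 7320/7

7320/7


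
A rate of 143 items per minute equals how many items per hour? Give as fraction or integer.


Converting from per minute to per hour
Rate = 143 items per minute
Multiply by 60: 143 * 60
= 8580 items per hour

8580


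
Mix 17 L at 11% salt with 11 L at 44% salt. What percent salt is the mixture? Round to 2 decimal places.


Solute in mixture 1 = 11% of 17 L = 17*11/100 = 187/100 L
Solute in mixture 2 = 44% of 11 L = 11*44/100 = 121/25 L
Total solute = 187/100 + 121/25 = 671/100 L
Total volume = 17 + 11 = 28 L
Final concentration = 671/100/28 * 100 = 23.96%

23.96


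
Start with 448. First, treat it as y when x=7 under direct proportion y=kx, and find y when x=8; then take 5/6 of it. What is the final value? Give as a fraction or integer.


Start with 448.
Step 1: Direct prop: k = (448)/7; new y = k*8 = 448*8/7 = 512
Step 2: Take 5/6: 512 * 5/6 = 1280/3
Final result = 1280/3

1280/3


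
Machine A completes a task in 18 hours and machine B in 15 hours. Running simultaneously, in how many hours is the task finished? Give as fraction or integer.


Rate of A = 1/18 job per hour
Rate of B = 1/15 job per hour
Combined rate = 1/18 + 1/15
Find common denominator: (15 + 18)/(18*15) = 33/270
Combined rate = 11/90 job per hour
Time together = 1 / (11/90) = 90/11 hours

90/11


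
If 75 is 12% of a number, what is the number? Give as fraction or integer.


Given: 75 is 12% of the whole
Set up: 75 = 12/100 * whole
whole = 75 * 100 / 12
whole = 7500 / 12
whole = 625

625


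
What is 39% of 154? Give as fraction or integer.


Compute 39% of 154
Convert percentage: 39% = 39/100
Multiply: 154 * 39/100
= 6006/100
= 3003/50

3003/50


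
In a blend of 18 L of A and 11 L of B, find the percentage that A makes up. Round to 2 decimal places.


Volume of A = 18 L
Volume of B = 11 L
Total volume = 18 + 11 = 29 L
Percentage of A = (18/29) * 100
= 62.07%

62.07


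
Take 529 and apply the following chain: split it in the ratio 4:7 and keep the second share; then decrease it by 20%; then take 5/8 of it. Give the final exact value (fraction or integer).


Start with 529.
Step 1: Split 4:7, second share = 529 * 7/11 = 3703/11
Step 2: Decrease by 20%: 3703/11 * 80/100 = 14812/55
Step 3: Take 5/8: 14812/55 * 5/8 = 3703/22
Final result = 3703/22

3703/22


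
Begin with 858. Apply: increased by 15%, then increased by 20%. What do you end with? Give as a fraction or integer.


Start: 858
Step 1: increase by 15% => multiply by 115/100
  858 * 115/100 = 9867/10
Step 2: increase by 20% => multiply by 120/100
  9867/10 * 120/100 = 29601/25
Final value = 29601/25

29601/25


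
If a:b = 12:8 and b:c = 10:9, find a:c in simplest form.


Given a:b = 12:8 and b:c = 10:9
Make b consistent. Multiply first ratio by 10: a:b = 120:80
Multiply second ratio by 8: b:c = 80:72
Now b = 80 in both, so a:b:c = 120:80:72
Therefore a:c = 120:72
Simplify by GCD: a:c = 5:3

5:3


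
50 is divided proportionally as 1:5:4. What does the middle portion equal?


Ratio = 1:5:4
Total parts = 1 + 5 + 4 = 10
Value per part = 50 / 10 = 5
First share = 1 * 5 = 5
Middle share = 5 * 5 = 25
Third share = 4 * 5 = 20

25


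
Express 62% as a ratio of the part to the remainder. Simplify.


Part = 62%, Remainder = 38%
Ratio = 62:38
GCD(62, 38) = 2
Simplify: 31:19 = 31:19

31:19


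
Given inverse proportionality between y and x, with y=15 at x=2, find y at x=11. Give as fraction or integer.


Inverse proportion: y = k/x
Find k: k = 2 * 15 = 30
Compute y at x=11: y = 30/11
y = 30/11

30/11


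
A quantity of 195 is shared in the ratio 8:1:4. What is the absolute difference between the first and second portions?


Total parts = 8 + 1 + 4 = 13
Value per part = 195 / 13 = 15
Shares: 8*15=120, 1*15=15, 4*15=60
First share = 120, second share = 15
Difference = |120 - 15| = 105

105


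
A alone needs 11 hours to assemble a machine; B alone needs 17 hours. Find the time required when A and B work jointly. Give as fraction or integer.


Rate of A = 1/11 job per hour
Rate of B = 1/17 job per hour
Combined rate = 1/11 + 1/17
Find common denominator: (17 + 11)/(11*17) = 28/187
Combined rate = 28/187 job per hour
Time together = 1 / (28/187) = 187/28 hours

187/28


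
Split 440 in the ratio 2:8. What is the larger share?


Total parts = 2 + 8 = 10
Value per part = 440 / 10 = 44
First share = 2 * 44 = 88
Second share = 8 * 44 = 352
Larger share = 352

352


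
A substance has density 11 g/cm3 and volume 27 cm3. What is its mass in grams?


Using mass = density * volume
Density = 11 g/cm3
Volume = 27 cm3
Mass = 11 * 27
= 297 g

297


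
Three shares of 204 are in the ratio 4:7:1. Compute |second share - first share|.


Total parts = 4 + 7 + 1 = 12
Value per part = 204 / 12 = 17
Shares: 4*17=68, 7*17=119, 1*17=17
Second share = 119, first share = 68
Difference = |119 - 68| = 51

51


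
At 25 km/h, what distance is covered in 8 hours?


Using distance = speed * time
Speed = 25 km/h
Time = 8 hours
Distance = 25 * 8
= 200 km

200


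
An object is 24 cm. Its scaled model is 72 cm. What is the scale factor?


Original length = 24 cm
Scaled length = 72 cm
Scale factor = 72 / 24
= 3

3


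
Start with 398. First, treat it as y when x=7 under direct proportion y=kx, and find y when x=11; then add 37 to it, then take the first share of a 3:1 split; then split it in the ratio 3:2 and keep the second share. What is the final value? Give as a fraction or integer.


Start with 398.
Step 1: Direct prop: k = (398)/7; new y = k*11 = 398*11/7 = 4378/7
Step 2: Add 37: 4378/7+37=4637/7; split 3:1 first = 4637/7*3/4 = 13911/28
Step 3: Split 3:2, second share = 13911/28 * 2/5 = 13911/70
Final result = 13911/70

13911/70


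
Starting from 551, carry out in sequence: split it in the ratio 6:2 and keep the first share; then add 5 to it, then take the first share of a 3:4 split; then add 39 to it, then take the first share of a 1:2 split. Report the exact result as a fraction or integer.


Start with 551.
Step 1: Split 6:2, first share = 551 * 6/8 = 1653/4
Step 2: Add 5: 1653/4+5=1673/4; split 3:4 first = 1673/4*3/7 = 717/4
Step 3: Add 39: 717/4+39=873/4; split 1:2 first = 873/4*1/3 = 291/4
Final result = 291/4

291/4


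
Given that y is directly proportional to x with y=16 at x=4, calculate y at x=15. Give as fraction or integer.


Direct proportion: y = kx
Find k: k = 16/4 = 4
Compute y at x=15: y = 4 * 15
y = 60

60


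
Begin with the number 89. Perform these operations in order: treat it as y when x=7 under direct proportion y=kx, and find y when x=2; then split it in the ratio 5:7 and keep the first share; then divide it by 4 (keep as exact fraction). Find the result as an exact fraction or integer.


Start with 89.
Step 1: Direct prop: k = (89)/7; new y = k*2 = 89*2/7 = 178/7
Step 2: Split 5:7, first share = 178/7 * 5/12 = 445/42
Step 3: Divide by 4: 445/42 / 4 = 445/168
Final result = 445/168

445/168


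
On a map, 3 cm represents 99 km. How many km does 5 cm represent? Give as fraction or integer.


Map scale: 3 cm = 99 km
Measured distance on map = 5 cm
Set up proportion: 5 * 99 / 3
= 495 / 3
= 165 km

165


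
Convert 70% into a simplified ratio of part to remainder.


Part = 70%, Remainder = 30%
Ratio = 70:30
GCD(70, 30) = 10
Simplify: 7:3 = 7:3

7:3


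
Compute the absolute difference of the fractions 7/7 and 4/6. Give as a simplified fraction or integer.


Simplify: 7/7 = 1 and 4/6 = 2/3
Find common denominator: LCD = 3
Convert: 3/3 and 2/3
Difference = |3 - 2|/3 = 1/3
Simplified = 1/3

1/3


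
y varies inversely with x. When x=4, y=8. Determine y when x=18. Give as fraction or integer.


Inverse proportion: y = k/x
Find k: k = 4 * 8 = 32
Compute y at x=18: y = 32/18
y = 16/9

16/9


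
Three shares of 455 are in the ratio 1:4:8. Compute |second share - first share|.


Total parts = 1 + 4 + 8 = 13
Value per part = 455 / 13 = 35
Shares: 1*35=35, 4*35=140, 8*35=280
Second share = 140, first share = 35
Difference = |140 - 35| = 105

105


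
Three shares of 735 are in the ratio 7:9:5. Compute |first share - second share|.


Total parts = 7 + 9 + 5 = 21
Value per part = 735 / 21 = 35
Shares: 7*35=245, 9*35=315, 5*35=175
First share = 245, second share = 315
Difference = |245 - 315| = 70

70


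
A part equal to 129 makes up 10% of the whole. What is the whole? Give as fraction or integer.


Given: 129 is 10% of the whole
Set up: 129 = 10/100 * whole
whole = 129 * 100 / 10
whole = 12900 / 10
whole = 1290

1290


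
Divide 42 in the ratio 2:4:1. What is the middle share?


Ratio = 2:4:1
Total parts = 2 + 4 + 1 = 7
Value per part = 42 / 7 = 6
First share = 2 * 6 = 12
Middle share = 4 * 6 = 24
Third share = 1 * 6 = 6

24


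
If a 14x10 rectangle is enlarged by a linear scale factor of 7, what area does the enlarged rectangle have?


Original dimensions: 14 x 10
Enlargement factor = 7
New width = 14 * 7 = 98
New height = 10 * 7 = 70
New area = 98 * 70 = 6860

6860


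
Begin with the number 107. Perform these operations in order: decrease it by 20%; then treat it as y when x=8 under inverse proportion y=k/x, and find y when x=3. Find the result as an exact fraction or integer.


Start with 107.
Step 1: Decrease by 20%: 107 * 80/100 = 428/5
Step 2: Inverse prop: k = (428/5)*8; new y = k/3 = 428/5*8/3 = 3424/15
Final result = 3424/15

3424/15


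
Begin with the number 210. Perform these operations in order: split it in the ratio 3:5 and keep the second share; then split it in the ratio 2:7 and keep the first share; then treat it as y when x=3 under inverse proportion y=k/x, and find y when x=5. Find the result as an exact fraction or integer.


Start with 210.
Step 1: Split 3:5, second share = 210 * 5/8 = 525/4
Step 2: Split 2:7, first share = 525/4 * 2/9 = 175/6
Step 3: Inverse prop: k = (175/6)*3; new y = k/5 = 175/6*3/5 = 35/2
Final result = 35/2

35/2


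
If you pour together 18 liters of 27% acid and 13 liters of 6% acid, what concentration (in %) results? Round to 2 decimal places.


Solute in mixture 1 = 27% of 18 L = 18*27/100 = 243/50 L
Solute in mixture 2 = 6% of 13 L = 13*6/100 = 39/50 L
Total solute = 243/50 + 39/50 = 141/25 L
Total volume = 18 + 13 = 31 L
Final concentration = 141/25/31 * 100 = 18.19%

18.19


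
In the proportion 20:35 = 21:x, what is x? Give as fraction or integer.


Setting up: 20/35 = 21/x
Cross multiply: 20 * x = 35 * 21
20x = 735
x = 735/20
x = 147/4

147/4


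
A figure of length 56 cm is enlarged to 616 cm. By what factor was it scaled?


Original length = 56 cm
Scaled length = 616 cm
Scale factor = 616 / 56
= 11

11


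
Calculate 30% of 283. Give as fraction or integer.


Compute 30% of 283
Convert percentage: 30% = 30/100
Multiply: 283 * 30/100
= 8490/100
= 849/10

849/10


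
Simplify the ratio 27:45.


Find GCD(27, 45)
GCD = 9
Divide both by 9: 27/9 = 3, 45/9 = 5
Simplified ratio = 3:5

3:5


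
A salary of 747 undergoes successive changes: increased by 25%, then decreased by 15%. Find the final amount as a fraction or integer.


Start: 747
Step 1: increase by 25% => multiply by 125/100
  747 * 125/100 = 3735/4
Step 2: decrease by 15% => multiply by 85/100
  3735/4 * 85/100 = 12699/16
Final value = 12699/16

12699/16


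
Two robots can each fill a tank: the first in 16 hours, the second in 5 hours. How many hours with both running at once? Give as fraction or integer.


Rate of A = 1/16 job per hour
Rate of B = 1/5 job per hour
Combined rate = 1/16 + 1/5
Find common denominator: (5 + 16)/(16*5) = 21/80
Combined rate = 21/80 job per hour
Time together = 1 / (21/80) = 80/21 hours

80/21


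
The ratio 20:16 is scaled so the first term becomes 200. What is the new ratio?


Original ratio: 20:16
First term target: 200
Scale factor = 200 / 20 = 10
Multiply second term: 16 * 10 = 160
Equivalent ratio = 200:160

200:160


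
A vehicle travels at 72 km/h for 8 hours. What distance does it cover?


Using distance = speed * time
Speed = 72 km/h
Time = 8 hours
Distance = 72 * 8
= 576 km

576


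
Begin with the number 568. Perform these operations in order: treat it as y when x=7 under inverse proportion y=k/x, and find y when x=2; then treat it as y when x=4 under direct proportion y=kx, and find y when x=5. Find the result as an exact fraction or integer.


Start with 568.
Step 1: Inverse prop: k = (568)*7; new y = k/2 = 568*7/2 = 1988
Step 2: Direct prop: k = (1988)/4; new y = k*5 = 1988*5/4 = 2485
Final result = 2485

2485


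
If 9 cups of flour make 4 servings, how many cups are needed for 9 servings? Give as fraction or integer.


Original: 9 cups for 4 servings
Target servings = 9
Scaling factor = 9/4
New amount = 9 * 9/4
= 81/4
= 81/4 cups

81/4


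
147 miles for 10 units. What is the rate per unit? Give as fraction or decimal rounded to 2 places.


Total miles = 147
Number of units = 10
Unit rate = 147 / 10
= 14.70 miles per unit

14.70


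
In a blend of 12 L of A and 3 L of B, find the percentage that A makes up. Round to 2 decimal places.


Volume of A = 12 L
Volume of B = 3 L
Total volume = 12 + 3 = 15 L
Percentage of A = (12/15) * 100
= 80.00%

80.00


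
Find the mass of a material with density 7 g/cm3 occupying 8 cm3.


Using mass = density * volume
Density = 7 g/cm3
Volume = 8 cm3
Mass = 7 * 8
= 56 g

56


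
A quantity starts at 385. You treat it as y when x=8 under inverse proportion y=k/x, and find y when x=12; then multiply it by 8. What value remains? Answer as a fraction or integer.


Start with 385.
Step 1: Inverse prop: k = (385)*8; new y = k/12 = 385*8/12 = 770/3
Step 2: Multiply by 8: 770/3 * 8 = 6160/3
Final result = 6160/3

6160/3


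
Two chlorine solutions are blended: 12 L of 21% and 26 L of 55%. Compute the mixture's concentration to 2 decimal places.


Solute in mixture 1 = 21% of 12 L = 12*21/100 = 63/25 L
Solute in mixture 2 = 55% of 26 L = 26*55/100 = 143/10 L
Total solute = 63/25 + 143/10 = 841/50 L
Total volume = 12 + 26 = 38 L
Final concentration = 841/50/38 * 100 = 44.26%

44.26


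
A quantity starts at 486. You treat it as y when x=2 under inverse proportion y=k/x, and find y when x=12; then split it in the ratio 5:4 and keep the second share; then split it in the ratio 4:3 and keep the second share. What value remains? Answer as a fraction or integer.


Start with 486.
Step 1: Inverse prop: k = (486)*2; new y = k/12 = 486*2/12 = 81
Step 2: Split 5:4, second share = 81 * 4/9 = 36
Step 3: Split 4:3, second share = 36 * 3/7 = 108/7
Final result = 108/7

108/7


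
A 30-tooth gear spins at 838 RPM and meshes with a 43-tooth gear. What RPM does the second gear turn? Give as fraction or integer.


Gear ratio: teeth_A * RPM_A = teeth_B * RPM_B
30 * 838 = 43 * RPM_B
25140 = 43 * RPM_B
RPM_B = 25140 / 43
RPM_B = 25140/43

25140/43


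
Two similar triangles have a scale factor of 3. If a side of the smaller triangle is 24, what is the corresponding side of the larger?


Similar triangles have proportional sides
Scale factor = 3
Smaller side = 24
Corresponding larger side = 24 * 3
= 72

72


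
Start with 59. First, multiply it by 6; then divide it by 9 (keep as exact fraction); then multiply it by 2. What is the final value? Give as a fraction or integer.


Start with 59.
Step 1: Multiply by 6: 59 * 6 = 354
Step 2: Divide by 9: 354 / 9 = 118/3
Step 3: Multiply by 2: 118/3 * 2 = 236/3
Final result = 236/3

236/3


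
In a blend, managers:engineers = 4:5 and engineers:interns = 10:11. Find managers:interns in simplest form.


Given a:b = 4:5 and b:c = 10:11
Make b consistent. Multiply first ratio by 10: a:b = 40:50
Multiply second ratio by 5: b:c = 50:55
Now b = 50 in both, so a:b:c = 40:50:55
Therefore a:c = 40:55
Simplify by GCD: a:c = 8:11

8:11


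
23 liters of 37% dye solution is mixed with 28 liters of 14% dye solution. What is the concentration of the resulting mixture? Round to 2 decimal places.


Solute in mixture 1 = 37% of 23 L = 23*37/100 = 851/100 L
Solute in mixture 2 = 14% of 28 L = 28*14/100 = 98/25 L
Total solute = 851/100 + 98/25 = 1243/100 L
Total volume = 23 + 28 = 51 L
Final concentration = 1243/100/51 * 100 = 24.37%

24.37


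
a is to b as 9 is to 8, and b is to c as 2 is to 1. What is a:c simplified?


Given a:b = 9:8 and b:c = 2:1
Make b consistent. Multiply first ratio by 2: a:b = 18:16
Multiply second ratio by 8: b:c = 16:8
Now b = 16 in both, so a:b:c = 18:16:8
Therefore a:c = 18:8
Simplify by GCD: a:c = 9:4

9:4


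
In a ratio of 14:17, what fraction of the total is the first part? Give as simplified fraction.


Total parts = 14 + 17 = 31
First part fraction = 14/31
Simplify: 14/31 = 14/31

14/31


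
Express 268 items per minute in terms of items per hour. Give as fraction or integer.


Converting from per minute to per hour
Rate = 268 items per minute
Multiply by 60: 268 * 60
= 16080 items per hour

16080


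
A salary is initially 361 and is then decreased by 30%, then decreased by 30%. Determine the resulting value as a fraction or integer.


Start: 361
Step 1: decrease by 30% => multiply by 70/100
  361 * 70/100 = 2527/10
Step 2: decrease by 30% => multiply by 70/100
  2527/10 * 70/100 = 17689/100
Final value = 17689/100

17689/100


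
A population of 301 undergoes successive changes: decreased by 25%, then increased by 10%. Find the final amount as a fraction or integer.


Start: 301
Step 1: decrease by 25% => multiply by 75/100
  301 * 75/100 = 903/4
Step 2: increase by 10% => multiply by 110/100
  903/4 * 110/100 = 9933/40
Final value = 9933/40

9933/40


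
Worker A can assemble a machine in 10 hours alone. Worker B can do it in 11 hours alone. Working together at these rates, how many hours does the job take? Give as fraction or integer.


Rate of A = 1/10 job per hour
Rate of B = 1/11 job per hour
Combined rate = 1/10 + 1/11
Find common denominator: (11 + 10)/(10*11) = 21/110
Combined rate = 21/110 job per hour
Time together = 1 / (21/110) = 110/21 hours

110/21


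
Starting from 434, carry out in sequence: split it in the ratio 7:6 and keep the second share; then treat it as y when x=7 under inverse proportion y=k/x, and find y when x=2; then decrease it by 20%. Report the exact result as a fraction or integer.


Start with 434.
Step 1: Split 7:6, second share = 434 * 6/13 = 2604/13
Step 2: Inverse prop: k = (2604/13)*7; new y = k/2 = 2604/13*7/2 = 9114/13
Step 3: Decrease by 20%: 9114/13 * 80/100 = 36456/65
Final result = 36456/65

36456/65


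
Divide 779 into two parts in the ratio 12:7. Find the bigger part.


Total parts = 12 + 7 = 19
Value per part = 779 / 19 = 41
First share = 12 * 41 = 492
Second share = 7 * 41 = 287
Larger share = 492

492


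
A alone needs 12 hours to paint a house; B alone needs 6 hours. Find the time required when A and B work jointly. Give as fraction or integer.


Rate of A = 1/12 job per hour
Rate of B = 1/6 job per hour
Combined rate = 1/12 + 1/6
Find common denominator: (6 + 12)/(12*6) = 18/72
Combined rate = 1/4 job per hour
Time together = 1 / (1/4) = 4 hours

4


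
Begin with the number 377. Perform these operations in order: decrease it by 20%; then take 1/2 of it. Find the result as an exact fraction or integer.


Start with 377.
Step 1: Decrease by 20%: 377 * 80/100 = 1508/5
Step 2: Take 1/2: 1508/5 * 1/2 = 754/5
Final result = 754/5

754/5


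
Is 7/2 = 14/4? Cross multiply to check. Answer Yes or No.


Cross multiply to check 7/2 = 14/4
Left cross product: 7 * 4 = 28
Right cross product: 2 * 14 = 28
28 = 28
Equal, so proportions match => Yes

Yes


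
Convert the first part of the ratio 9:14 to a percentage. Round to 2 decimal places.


Total parts = 9 + 14 = 23
First part fraction = 9/23
Percentage = (9/23) * 100
= 0.391304 * 100
= 39.13%

39.13


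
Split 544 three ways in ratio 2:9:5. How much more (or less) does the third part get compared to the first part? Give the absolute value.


Total parts = 2 + 9 + 5 = 16
Value per part = 544 / 16 = 34
Shares: 2*34=68, 9*34=306, 5*34=170
Third share = 170, first share = 68
Difference = |170 - 68| = 102

102


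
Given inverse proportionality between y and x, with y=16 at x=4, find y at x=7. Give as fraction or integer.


Inverse proportion: y = k/x
Find k: k = 4 * 16 = 64
Compute y at x=7: y = 64/7
y = 64/7

64/7


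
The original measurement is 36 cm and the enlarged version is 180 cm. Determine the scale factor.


Original length = 36 cm
Scaled length = 180 cm
Scale factor = 180 / 36
= 5

5


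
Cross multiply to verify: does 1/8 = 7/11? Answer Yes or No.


Cross multiply to check 1/8 = 7/11
Left cross product: 1 * 11 = 11
Right cross product: 8 * 7 = 56
11 != 56
Not equal, so proportions differ => No

No


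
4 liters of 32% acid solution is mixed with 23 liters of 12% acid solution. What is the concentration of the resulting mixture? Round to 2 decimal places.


Solute in mixture 1 = 32% of 4 L = 4*32/100 = 32/25 L
Solute in mixture 2 = 12% of 23 L = 23*12/100 = 69/25 L
Total solute = 32/25 + 69/25 = 101/25 L
Total volume = 4 + 23 = 27 L
Final concentration = 101/25/27 * 100 = 14.96%

14.96


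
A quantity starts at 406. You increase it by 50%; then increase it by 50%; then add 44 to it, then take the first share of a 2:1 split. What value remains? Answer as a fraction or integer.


Start with 406.
Step 1: Increase by 50%: 406 * 150/100 = 609
Step 2: Increase by 50%: 609 * 150/100 = 1827/2
Step 3: Add 44: 1827/2+44=1915/2; split 2:1 first = 1915/2*2/3 = 1915/3
Final result = 1915/3

1915/3


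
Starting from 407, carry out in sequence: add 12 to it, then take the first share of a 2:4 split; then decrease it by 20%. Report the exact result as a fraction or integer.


Start with 407.
Step 1: Add 12: 407+12=419; split 2:4 first = 419*2/6 = 419/3
Step 2: Decrease by 20%: 419/3 * 80/100 = 1676/15
Final result = 1676/15

1676/15


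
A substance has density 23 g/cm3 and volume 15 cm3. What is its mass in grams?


Using mass = density * volume
Density = 23 g/cm3
Volume = 15 cm3
Mass = 23 * 15
= 345 g

345


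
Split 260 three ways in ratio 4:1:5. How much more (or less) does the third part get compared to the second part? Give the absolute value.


Total parts = 4 + 1 + 5 = 10
Value per part = 260 / 10 = 26
Shares: 4*26=104, 1*26=26, 5*26=130
Third share = 130, second share = 26
Difference = |130 - 26| = 104

104


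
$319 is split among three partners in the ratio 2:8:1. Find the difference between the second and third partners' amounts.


Total parts = 2 + 8 + 1 = 11
Value per part = 319 / 11 = 29
Shares: 2*29=58, 8*29=232, 1*29=29
Second share = 232, third share = 29
Difference = |232 - 29| = 203

203


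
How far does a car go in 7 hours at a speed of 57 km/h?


Using distance = speed * time
Speed = 57 km/h
Time = 7 hours
Distance = 57 * 7
= 399 km

399


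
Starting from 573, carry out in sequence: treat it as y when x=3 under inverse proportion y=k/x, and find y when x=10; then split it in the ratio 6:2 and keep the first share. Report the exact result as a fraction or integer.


Start with 573.
Step 1: Inverse prop: k = (573)*3; new y = k/10 = 573*3/10 = 1719/10
Step 2: Split 6:2, first share = 1719/10 * 6/8 = 5157/40
Final result = 5157/40

5157/40


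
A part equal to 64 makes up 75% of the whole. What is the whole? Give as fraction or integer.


Given: 64 is 75% of the whole
Set up: 64 = 75/100 * whole
whole = 64 * 100 / 75
whole = 6400 / 75
whole = 256/3

256/3


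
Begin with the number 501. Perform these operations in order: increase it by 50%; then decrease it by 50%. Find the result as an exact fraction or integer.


Start with 501.
Step 1: Increase by 50%: 501 * 150/100 = 1503/2
Step 2: Decrease by 50%: 1503/2 * 50/100 = 1503/4
Final result = 1503/4

1503/4


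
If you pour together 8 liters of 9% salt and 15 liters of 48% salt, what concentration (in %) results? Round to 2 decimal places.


Solute in mixture 1 = 9% of 8 L = 8*9/100 = 18/25 L
Solute in mixture 2 = 48% of 15 L = 15*48/100 = 36/5 L
Total solute = 18/25 + 36/5 = 198/25 L
Total volume = 8 + 15 = 23 L
Final concentration = 198/25/23 * 100 = 34.43%

34.43


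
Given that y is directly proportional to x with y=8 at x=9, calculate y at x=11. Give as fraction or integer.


Direct proportion: y = kx
Find k: k = 8/9 = 8/9
Compute y at x=11: y = 8/9 * 11
y = 88/9

88/9


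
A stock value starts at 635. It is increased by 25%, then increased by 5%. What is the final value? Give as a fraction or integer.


Start: 635
Step 1: increase by 25% => multiply by 125/100
  635 * 125/100 = 3175/4
Step 2: increase by 5% => multiply by 105/100
  3175/4 * 105/100 = 13335/16
Final value = 13335/16

13335/16


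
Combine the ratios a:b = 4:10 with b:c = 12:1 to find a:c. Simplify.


Given a:b = 4:10 and b:c = 12:1
Make b consistent. Multiply first ratio by 12: a:b = 48:120
Multiply second ratio by 10: b:c = 120:10
Now b = 120 in both, so a:b:c = 48:120:10
Therefore a:c = 48:10
Simplify by GCD: a:c = 24:5

24:5


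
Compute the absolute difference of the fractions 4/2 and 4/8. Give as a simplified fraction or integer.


Simplify: 4/2 = 2 and 4/8 = 1/2
Find common denominator: LCD = 2
Convert: 4/2 and 1/2
Difference = |4 - 1|/2 = 3/2
Simplified = 3/2

3/2


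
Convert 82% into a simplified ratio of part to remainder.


Part = 82%, Remainder = 18%
Ratio = 82:18
GCD(82, 18) = 2
Simplify: 41:9 = 41:9

41:9


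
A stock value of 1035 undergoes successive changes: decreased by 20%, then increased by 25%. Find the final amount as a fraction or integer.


Start: 1035
Step 1: decrease by 20% => multiply by 80/100
  1035 * 80/100 = 828
Step 2: increase by 25% => multiply by 125/100
  828 * 125/100 = 1035
Final value = 1035

1035


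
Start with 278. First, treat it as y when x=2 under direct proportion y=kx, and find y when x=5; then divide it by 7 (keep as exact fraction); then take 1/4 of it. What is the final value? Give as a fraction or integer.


Start with 278.
Step 1: Direct prop: k = (278)/2; new y = k*5 = 278*5/2 = 695
Step 2: Divide by 7: 695 / 7 = 695/7
Step 3: Take 1/4: 695/7 * 1/4 = 695/28
Final result = 695/28

695/28


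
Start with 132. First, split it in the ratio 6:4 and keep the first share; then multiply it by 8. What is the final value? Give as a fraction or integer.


Start with 132.
Step 1: Split 6:4, first share = 132 * 6/10 = 396/5
Step 2: Multiply by 8: 396/5 * 8 = 3168/5
Final result = 3168/5

3168/5


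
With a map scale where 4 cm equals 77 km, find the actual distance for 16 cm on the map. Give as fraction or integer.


Map scale: 4 cm = 77 km
Measured distance on map = 16 cm
Set up proportion: 16 * 77 / 4
= 1232 / 4
= 308 km

308


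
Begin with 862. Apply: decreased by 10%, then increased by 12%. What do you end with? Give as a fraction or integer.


Start: 862
Step 1: decrease by 10% => multiply by 90/100
  862 * 90/100 = 3879/5
Step 2: increase by 12% => multiply by 112/100
  3879/5 * 112/100 = 108612/125
Final value = 108612/125

108612/125


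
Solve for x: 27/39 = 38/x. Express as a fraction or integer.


Setting up: 27/39 = 38/x
Cross multiply: 27 * x = 39 * 38
27x = 1482
x = 1482/27
x = 494/9

494/9


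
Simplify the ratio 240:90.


Find GCD(240, 90)
GCD = 30
Divide both by 30: 240/30 = 8, 90/30 = 3
Simplified ratio = 8:3

8:3


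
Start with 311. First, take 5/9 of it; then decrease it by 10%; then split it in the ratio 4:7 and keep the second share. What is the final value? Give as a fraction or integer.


Start with 311.
Step 1: Take 5/9: 311 * 5/9 = 1555/9
Step 2: Decrease by 10%: 1555/9 * 90/100 = 311/2
Step 3: Split 4:7, second share = 311/2 * 7/11 = 2177/22
Final result = 2177/22

2177/22


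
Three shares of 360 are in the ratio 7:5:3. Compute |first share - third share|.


Total parts = 7 + 5 + 3 = 15
Value per part = 360 / 15 = 24
Shares: 7*24=168, 5*24=120, 3*24=72
First share = 168, third share = 72
Difference = |168 - 72| = 96

96


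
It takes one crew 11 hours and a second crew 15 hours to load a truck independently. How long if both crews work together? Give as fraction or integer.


Rate of A = 1/11 job per hour
Rate of B = 1/15 job per hour
Combined rate = 1/11 + 1/15
Find common denominator: (15 + 11)/(11*15) = 26/165
Combined rate = 26/165 job per hour
Time together = 1 / (26/165) = 165/26 hours

165/26


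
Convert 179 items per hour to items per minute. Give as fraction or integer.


Converting from per hour to per minute
Rate = 179 items per hour
Divide by 60: 179/60
= 179/60 items per minute

179/60


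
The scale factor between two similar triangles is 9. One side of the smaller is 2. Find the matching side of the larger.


Similar triangles have proportional sides
Scale factor = 9
Smaller side = 2
Corresponding larger side = 2 * 9
= 18

18


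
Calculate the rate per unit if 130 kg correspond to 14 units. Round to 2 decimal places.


Total kg = 130
Number of units = 14
Unit rate = 130 / 14
= 9.29 kg per unit

9.29


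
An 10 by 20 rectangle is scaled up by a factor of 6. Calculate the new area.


Original dimensions: 10 x 20
Enlargement factor = 6
New width = 10 * 6 = 60
New height = 20 * 6 = 120
New area = 60 * 120 = 7200

7200


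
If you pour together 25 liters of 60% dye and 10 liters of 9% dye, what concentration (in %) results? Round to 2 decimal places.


Solute in mixture 1 = 60% of 25 L = 25*60/100 = 15 L
Solute in mixture 2 = 9% of 10 L = 10*9/100 = 9/10 L
Total solute = 15 + 9/10 = 159/10 L
Total volume = 25 + 10 = 35 L
Final concentration = 159/10/35 * 100 = 45.43%

45.43


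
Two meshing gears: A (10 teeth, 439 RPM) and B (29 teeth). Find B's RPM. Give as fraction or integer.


Gear ratio: teeth_A * RPM_A = teeth_B * RPM_B
10 * 439 = 29 * RPM_B
4390 = 29 * RPM_B
RPM_B = 4390 / 29
RPM_B = 4390/29

4390/29


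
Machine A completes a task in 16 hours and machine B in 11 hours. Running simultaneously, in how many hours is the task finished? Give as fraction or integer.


Rate of A = 1/16 job per hour
Rate of B = 1/11 job per hour
Combined rate = 1/16 + 1/11
Find common denominator: (11 + 16)/(16*11) = 27/176
Combined rate = 27/176 job per hour
Time together = 1 / (27/176) = 176/27 hours

176/27


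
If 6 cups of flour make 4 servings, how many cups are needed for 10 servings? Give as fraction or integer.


Original: 6 cups for 4 servings
Target servings = 10
Scaling factor = 10/4
New amount = 6 * 10/4
= 60/4
= 15 cups

15
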